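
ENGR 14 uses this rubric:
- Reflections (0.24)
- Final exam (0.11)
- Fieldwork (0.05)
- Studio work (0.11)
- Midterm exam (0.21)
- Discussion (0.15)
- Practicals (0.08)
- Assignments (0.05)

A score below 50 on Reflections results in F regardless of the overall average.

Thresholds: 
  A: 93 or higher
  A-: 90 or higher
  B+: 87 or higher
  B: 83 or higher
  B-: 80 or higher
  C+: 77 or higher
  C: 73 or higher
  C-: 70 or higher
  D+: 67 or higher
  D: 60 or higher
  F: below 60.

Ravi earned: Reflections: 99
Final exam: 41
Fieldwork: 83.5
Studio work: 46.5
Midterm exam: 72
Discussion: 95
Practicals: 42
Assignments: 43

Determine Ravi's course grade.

Reflections score 99 ≥ 50: minimum met.
Weighted total:
  Reflections 99 × 0.24 = 23.76
  Final exam 41 × 0.11 = 4.51
  Fieldwork 83.5 × 0.05 = 4.175
  Studio work 46.5 × 0.11 = 5.115
  Midterm exam 72 × 0.21 = 15.12
  Discussion 95 × 0.15 = 14.25
  Practicals 42 × 0.08 = 3.36
  Assignments 43 × 0.05 = 2.15
Sum = 72.44
72.44 is ≥ 70 and < 73 → C-

C-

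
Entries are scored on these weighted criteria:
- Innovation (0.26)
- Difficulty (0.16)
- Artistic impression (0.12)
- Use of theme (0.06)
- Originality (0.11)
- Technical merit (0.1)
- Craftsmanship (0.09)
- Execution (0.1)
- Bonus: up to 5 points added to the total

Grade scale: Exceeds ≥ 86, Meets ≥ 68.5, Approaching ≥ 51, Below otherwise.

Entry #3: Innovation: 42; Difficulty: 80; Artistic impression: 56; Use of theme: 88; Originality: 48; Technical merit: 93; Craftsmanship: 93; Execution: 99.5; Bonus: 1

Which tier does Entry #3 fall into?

Meets

Weighted total:
  Innovation 42 × 0.26 = 10.92
  Difficulty 80 × 0.16 = 12.8
  Artistic impression 56 × 0.12 = 6.72
  Use of theme 88 × 0.06 = 5.28
  Originality 48 × 0.11 = 5.28
  Technical merit 93 × 0.1 = 9.3
  Craftsmanship 93 × 0.09 = 8.37
  Execution 99.5 × 0.1 = 9.95
Sum = 68.62
Bonus: 68.62 + 1 = 69.62
69.62 is ≥ 68.5 and < 86 → Meets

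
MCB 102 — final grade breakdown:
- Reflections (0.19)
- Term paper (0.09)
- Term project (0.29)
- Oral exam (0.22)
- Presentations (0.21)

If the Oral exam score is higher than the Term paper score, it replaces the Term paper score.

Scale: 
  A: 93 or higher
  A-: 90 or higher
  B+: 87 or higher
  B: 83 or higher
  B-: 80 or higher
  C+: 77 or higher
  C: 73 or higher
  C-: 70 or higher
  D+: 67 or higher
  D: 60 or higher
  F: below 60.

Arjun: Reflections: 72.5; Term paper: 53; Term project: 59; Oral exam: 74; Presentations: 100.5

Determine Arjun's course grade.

C

Oral exam (74) > Term paper (53), so Term paper counts as 74.
Weighted total:
  Reflections 72.5 × 0.19 = 13.775
  Term paper 74 × 0.09 = 6.66
  Term project 59 × 0.29 = 17.11
  Oral exam 74 × 0.22 = 16.28
  Presentations 100.5 × 0.21 = 21.105
Sum = 74.93
74.93 is ≥ 73 and < 77 → C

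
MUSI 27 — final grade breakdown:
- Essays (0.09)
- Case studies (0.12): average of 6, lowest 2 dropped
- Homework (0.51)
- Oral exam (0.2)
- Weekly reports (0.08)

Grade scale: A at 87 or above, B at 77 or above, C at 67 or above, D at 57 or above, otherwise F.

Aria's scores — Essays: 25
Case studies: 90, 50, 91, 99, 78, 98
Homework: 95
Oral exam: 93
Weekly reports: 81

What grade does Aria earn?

Case studies: drop 50, 78 → average of remaining 4 = 378/4 = 94.5
Weighted total:
  Essays 25 × 0.09 = 2.25
  Case studies 94.5 × 0.12 = 11.34
  Homework 95 × 0.51 = 48.45
  Oral exam 93 × 0.2 = 18.6
  Weekly reports 81 × 0.08 = 6.48
Sum = 87.12
87.12 ≥ 87 → A

A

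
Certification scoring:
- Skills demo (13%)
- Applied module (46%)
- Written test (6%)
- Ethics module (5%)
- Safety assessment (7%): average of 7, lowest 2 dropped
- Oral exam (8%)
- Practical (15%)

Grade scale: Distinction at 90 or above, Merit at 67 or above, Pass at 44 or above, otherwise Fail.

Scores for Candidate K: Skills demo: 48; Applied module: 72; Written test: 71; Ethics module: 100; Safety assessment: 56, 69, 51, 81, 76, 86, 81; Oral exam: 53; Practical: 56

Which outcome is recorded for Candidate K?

Pass

Safety assessment: drop 51, 56 → average of remaining 5 = 393/5 = 78.6
Weighted total:
  Skills demo 48 × 0.13 = 6.24
  Applied module 72 × 0.46 = 33.12
  Written test 71 × 0.06 = 4.26
  Ethics module 100 × 0.05 = 5
  Safety assessment 78.6 × 0.07 = 5.502
  Oral exam 53 × 0.08 = 4.24
  Practical 56 × 0.15 = 8.4
Sum = 66.762
66.762 is ≥ 44 and < 67 → Pass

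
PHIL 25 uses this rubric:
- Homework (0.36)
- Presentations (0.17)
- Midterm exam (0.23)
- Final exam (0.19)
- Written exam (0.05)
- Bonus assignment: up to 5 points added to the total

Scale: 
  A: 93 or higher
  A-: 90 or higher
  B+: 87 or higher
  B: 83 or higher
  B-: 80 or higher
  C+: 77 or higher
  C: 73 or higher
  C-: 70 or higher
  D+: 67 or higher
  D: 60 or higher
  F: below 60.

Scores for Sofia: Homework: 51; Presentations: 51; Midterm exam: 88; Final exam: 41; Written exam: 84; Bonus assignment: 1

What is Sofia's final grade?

D

Weighted total:
  Homework 51 × 0.36 = 18.36
  Presentations 51 × 0.17 = 8.67
  Midterm exam 88 × 0.23 = 20.24
  Final exam 41 × 0.19 = 7.79
  Written exam 84 × 0.05 = 4.2
Sum = 59.26
Bonus assignment: 59.26 + 1 = 60.26
60.26 is ≥ 60 and < 67 → D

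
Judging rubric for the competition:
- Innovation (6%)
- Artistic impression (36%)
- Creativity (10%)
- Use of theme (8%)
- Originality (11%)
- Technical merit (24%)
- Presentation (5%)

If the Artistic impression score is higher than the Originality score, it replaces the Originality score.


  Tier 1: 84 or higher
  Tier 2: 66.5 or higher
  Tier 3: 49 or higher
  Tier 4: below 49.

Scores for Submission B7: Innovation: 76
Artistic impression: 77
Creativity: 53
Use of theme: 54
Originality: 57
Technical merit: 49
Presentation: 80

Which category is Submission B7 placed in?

Artistic impression (77) > Originality (57), so Originality counts as 77.
Weighted total:
  Innovation 76 × 0.06 = 4.56
  Artistic impression 77 × 0.36 = 27.72
  Creativity 53 × 0.1 = 5.3
  Use of theme 54 × 0.08 = 4.32
  Originality 77 × 0.11 = 8.47
  Technical merit 49 × 0.24 = 11.76
  Presentation 80 × 0.05 = 4
Sum = 66.13
66.13 is ≥ 49 and < 66.5 → Tier 3

Tier 3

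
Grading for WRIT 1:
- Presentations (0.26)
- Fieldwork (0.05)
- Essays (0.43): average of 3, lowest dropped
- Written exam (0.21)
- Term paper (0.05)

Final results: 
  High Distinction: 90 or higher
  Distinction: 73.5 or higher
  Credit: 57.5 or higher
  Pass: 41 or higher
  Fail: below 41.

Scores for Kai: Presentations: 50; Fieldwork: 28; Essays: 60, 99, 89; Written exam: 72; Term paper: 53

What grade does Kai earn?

Credit

Essays: drop 60 → average of remaining 2 = 188/2 = 94
Weighted total:
  Presentations 50 × 0.26 = 13
  Fieldwork 28 × 0.05 = 1.4
  Essays 94 × 0.43 = 40.42
  Written exam 72 × 0.21 = 15.12
  Term paper 53 × 0.05 = 2.65
Sum = 72.59
72.59 is ≥ 57.5 and < 73.5 → Credit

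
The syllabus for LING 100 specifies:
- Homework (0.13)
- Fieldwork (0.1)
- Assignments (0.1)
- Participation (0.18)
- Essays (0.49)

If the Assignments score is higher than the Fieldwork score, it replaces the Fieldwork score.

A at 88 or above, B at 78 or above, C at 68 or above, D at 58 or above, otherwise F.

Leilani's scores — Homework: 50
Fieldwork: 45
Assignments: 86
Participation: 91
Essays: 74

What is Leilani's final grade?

C

Assignments (86) > Fieldwork (45), so Fieldwork counts as 86.
Weighted total:
  Homework 50 × 0.13 = 6.5
  Fieldwork 86 × 0.1 = 8.6
  Assignments 86 × 0.1 = 8.6
  Participation 91 × 0.18 = 16.38
  Essays 74 × 0.49 = 36.26
Sum = 76.34
76.34 is ≥ 68 and < 78 → C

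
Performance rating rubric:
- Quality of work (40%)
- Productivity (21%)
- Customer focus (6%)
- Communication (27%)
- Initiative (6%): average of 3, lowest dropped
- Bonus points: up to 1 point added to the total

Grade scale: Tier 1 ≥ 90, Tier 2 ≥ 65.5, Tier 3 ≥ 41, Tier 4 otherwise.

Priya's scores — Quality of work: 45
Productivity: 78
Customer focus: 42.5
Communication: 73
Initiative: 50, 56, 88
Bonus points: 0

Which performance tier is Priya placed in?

Initiative: drop 50 → average of remaining 2 = 144/2 = 72
Weighted total:
  Quality of work 45 × 0.4 = 18
  Productivity 78 × 0.21 = 16.38
  Customer focus 42.5 × 0.06 = 2.55
  Communication 73 × 0.27 = 19.71
  Initiative 72 × 0.06 = 4.32
Sum = 60.96
Bonus points: 60.96 + 0 = 60.96
60.96 is ≥ 41 and < 65.5 → Tier 3

Tier 3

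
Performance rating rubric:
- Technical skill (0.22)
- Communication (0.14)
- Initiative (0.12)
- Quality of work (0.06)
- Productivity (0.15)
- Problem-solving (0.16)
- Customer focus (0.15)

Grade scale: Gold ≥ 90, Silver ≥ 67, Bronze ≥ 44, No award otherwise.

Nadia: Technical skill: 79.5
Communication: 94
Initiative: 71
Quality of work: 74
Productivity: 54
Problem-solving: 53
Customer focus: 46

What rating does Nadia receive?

Weighted total:
  Technical skill 79.5 × 0.22 = 17.49
  Communication 94 × 0.14 = 13.16
  Initiative 71 × 0.12 = 8.52
  Quality of work 74 × 0.06 = 4.44
  Productivity 54 × 0.15 = 8.1
  Problem-solving 53 × 0.16 = 8.48
  Customer focus 46 × 0.15 = 6.9
Sum = 67.09
67.09 is ≥ 67 and < 90 → Silver

Silver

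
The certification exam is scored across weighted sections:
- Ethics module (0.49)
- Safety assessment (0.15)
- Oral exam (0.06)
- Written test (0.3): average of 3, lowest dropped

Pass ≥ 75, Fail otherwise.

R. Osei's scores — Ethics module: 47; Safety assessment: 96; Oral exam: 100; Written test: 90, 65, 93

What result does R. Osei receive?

Fail

Written test: drop 65 → average of remaining 2 = 183/2 = 91.5
Weighted total:
  Ethics module 47 × 0.49 = 23.03
  Safety assessment 96 × 0.15 = 14.4
  Oral exam 100 × 0.06 = 6
  Written test 91.5 × 0.3 = 27.45
Sum = 70.88
70.88 < 75 → Fail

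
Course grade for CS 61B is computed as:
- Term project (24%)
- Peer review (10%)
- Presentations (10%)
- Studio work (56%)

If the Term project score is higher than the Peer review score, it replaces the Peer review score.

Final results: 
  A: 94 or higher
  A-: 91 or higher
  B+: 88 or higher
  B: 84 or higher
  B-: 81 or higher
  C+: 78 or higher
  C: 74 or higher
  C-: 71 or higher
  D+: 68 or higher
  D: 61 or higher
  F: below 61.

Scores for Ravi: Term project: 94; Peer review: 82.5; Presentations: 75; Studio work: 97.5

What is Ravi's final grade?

Term project (94) > Peer review (82.5), so Peer review counts as 94.
Weighted total:
  Term project 94 × 0.24 = 22.56
  Peer review 94 × 0.1 = 9.4
  Presentations 75 × 0.1 = 7.5
  Studio work 97.5 × 0.56 = 54.6
Sum = 94.06
94.06 ≥ 94 → A

A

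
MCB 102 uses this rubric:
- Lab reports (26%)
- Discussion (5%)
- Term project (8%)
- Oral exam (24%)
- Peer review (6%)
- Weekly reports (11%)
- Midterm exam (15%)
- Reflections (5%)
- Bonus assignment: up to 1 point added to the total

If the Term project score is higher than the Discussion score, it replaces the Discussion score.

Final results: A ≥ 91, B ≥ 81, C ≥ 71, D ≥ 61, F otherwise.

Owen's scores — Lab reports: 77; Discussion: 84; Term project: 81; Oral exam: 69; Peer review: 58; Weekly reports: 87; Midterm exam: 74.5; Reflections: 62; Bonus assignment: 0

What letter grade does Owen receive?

Term project (81) ≤ Discussion (84), so Discussion stays at 84.
Weighted total:
  Lab reports 77 × 0.26 = 20.02
  Discussion 84 × 0.05 = 4.2
  Term project 81 × 0.08 = 6.48
  Oral exam 69 × 0.24 = 16.56
  Peer review 58 × 0.06 = 3.48
  Weekly reports 87 × 0.11 = 9.57
  Midterm exam 74.5 × 0.15 = 11.175
  Reflections 62 × 0.05 = 3.1
Sum = 74.585
Bonus assignment: 74.585 + 0 = 74.585
74.585 is ≥ 71 and < 81 → C

C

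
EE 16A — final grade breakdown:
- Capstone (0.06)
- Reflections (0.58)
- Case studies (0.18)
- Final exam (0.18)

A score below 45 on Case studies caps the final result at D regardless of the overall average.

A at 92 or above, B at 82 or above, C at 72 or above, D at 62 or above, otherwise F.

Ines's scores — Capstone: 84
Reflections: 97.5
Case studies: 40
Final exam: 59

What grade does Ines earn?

Case studies score 40 < 45: minimum not met.
Weighted total:
  Capstone 84 × 0.06 = 5.04
  Reflections 97.5 × 0.58 = 56.55
  Case studies 40 × 0.18 = 7.2
  Final exam 59 × 0.18 = 10.62
Sum = 79.41
79.41 would be C; cap at D applies → D.

D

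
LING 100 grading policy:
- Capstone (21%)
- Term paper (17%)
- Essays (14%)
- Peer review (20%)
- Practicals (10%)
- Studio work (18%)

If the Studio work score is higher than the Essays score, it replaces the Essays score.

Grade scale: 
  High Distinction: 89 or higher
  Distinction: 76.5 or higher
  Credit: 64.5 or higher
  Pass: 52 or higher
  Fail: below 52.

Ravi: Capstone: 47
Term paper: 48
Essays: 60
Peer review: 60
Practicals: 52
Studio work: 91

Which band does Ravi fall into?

Studio work (91) > Essays (60), so Essays counts as 91.
Weighted total:
  Capstone 47 × 0.21 = 9.87
  Term paper 48 × 0.17 = 8.16
  Essays 91 × 0.14 = 12.74
  Peer review 60 × 0.2 = 12
  Practicals 52 × 0.1 = 5.2
  Studio work 91 × 0.18 = 16.38
Sum = 64.35
64.35 is ≥ 52 and < 64.5 → Pass

Pass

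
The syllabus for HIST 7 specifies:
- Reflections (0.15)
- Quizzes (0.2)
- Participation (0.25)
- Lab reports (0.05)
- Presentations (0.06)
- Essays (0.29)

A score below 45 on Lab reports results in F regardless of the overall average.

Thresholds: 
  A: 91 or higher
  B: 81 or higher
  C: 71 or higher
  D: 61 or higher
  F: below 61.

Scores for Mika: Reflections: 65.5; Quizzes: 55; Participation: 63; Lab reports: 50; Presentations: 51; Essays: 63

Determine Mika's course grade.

Lab reports score 50 ≥ 45: minimum met.
Weighted total:
  Reflections 65.5 × 0.15 = 9.825
  Quizzes 55 × 0.2 = 11
  Participation 63 × 0.25 = 15.75
  Lab reports 50 × 0.05 = 2.5
  Presentations 51 × 0.06 = 3.06
  Essays 63 × 0.29 = 18.27
Sum = 60.405
60.405 < 61 → F

F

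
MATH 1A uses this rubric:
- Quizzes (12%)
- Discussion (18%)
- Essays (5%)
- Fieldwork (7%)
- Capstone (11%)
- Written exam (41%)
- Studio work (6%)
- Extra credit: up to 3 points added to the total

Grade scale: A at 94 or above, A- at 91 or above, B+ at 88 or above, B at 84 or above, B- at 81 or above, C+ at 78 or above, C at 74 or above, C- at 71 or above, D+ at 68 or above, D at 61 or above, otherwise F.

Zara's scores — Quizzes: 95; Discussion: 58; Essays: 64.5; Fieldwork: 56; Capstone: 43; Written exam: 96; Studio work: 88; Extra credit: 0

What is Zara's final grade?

Weighted total:
  Quizzes 95 × 0.12 = 11.4
  Discussion 58 × 0.18 = 10.44
  Essays 64.5 × 0.05 = 3.225
  Fieldwork 56 × 0.07 = 3.92
  Capstone 43 × 0.11 = 4.73
  Written exam 96 × 0.41 = 39.36
  Studio work 88 × 0.06 = 5.28
Sum = 78.355
Extra credit: 78.355 + 0 = 78.355
78.355 is ≥ 78 and < 81 → C+

C+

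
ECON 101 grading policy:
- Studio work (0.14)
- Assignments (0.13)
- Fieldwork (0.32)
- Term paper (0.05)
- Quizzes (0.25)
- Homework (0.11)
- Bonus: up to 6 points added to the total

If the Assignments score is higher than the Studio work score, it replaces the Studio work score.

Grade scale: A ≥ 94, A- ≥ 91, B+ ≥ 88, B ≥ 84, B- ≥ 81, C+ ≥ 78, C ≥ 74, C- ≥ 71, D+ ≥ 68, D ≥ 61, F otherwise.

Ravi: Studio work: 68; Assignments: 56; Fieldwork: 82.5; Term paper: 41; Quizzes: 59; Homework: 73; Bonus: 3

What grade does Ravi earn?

Assignments (56) ≤ Studio work (68), so Studio work stays at 68.
Weighted total:
  Studio work 68 × 0.14 = 9.52
  Assignments 56 × 0.13 = 7.28
  Fieldwork 82.5 × 0.32 = 26.4
  Term paper 41 × 0.05 = 2.05
  Quizzes 59 × 0.25 = 14.75
  Homework 73 × 0.11 = 8.03
Sum = 68.03
Bonus: 68.03 + 3 = 71.03
71.03 is ≥ 71 and < 74 → C-

C-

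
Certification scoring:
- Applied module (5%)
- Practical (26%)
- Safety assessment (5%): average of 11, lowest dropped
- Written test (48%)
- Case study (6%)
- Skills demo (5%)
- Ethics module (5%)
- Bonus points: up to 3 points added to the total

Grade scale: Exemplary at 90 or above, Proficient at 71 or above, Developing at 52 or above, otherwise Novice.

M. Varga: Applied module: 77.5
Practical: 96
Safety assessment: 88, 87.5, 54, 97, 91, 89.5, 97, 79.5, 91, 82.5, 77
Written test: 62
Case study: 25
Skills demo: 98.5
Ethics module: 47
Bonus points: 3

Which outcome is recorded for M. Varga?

Proficient

Safety assessment: drop 54 → average of remaining 10 = 880/10 = 88
Weighted total:
  Applied module 77.5 × 0.05 = 3.875
  Practical 96 × 0.26 = 24.96
  Safety assessment 88 × 0.05 = 4.4
  Written test 62 × 0.48 = 29.76
  Case study 25 × 0.06 = 1.5
  Skills demo 98.5 × 0.05 = 4.925
  Ethics module 47 × 0.05 = 2.35
Sum = 71.77
Bonus points: 71.77 + 3 = 74.77
74.77 is ≥ 71 and < 90 → Proficient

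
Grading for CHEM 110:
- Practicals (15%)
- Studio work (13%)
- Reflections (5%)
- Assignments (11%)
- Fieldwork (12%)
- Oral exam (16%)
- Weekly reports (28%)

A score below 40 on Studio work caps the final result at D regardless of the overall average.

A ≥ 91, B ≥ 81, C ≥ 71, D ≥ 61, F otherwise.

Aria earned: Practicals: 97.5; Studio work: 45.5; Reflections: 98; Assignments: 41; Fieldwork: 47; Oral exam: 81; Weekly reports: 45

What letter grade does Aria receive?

D

Studio work score 45.5 ≥ 40: minimum met.
Weighted total:
  Practicals 97.5 × 0.15 = 14.625
  Studio work 45.5 × 0.13 = 5.915
  Reflections 98 × 0.05 = 4.9
  Assignments 41 × 0.11 = 4.51
  Fieldwork 47 × 0.12 = 5.64
  Oral exam 81 × 0.16 = 12.96
  Weekly reports 45 × 0.28 = 12.6
Sum = 61.15
61.15 is ≥ 61 and < 71 → D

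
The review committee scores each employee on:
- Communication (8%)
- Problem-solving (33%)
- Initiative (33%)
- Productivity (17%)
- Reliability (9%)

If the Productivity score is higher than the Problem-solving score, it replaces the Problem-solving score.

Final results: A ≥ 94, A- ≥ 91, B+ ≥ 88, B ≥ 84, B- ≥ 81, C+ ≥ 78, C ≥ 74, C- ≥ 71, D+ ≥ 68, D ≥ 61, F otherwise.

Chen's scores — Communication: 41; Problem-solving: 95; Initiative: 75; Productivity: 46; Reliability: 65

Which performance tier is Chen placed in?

Productivity (46) ≤ Problem-solving (95), so Problem-solving stays at 95.
Weighted total:
  Communication 41 × 0.08 = 3.28
  Problem-solving 95 × 0.33 = 31.35
  Initiative 75 × 0.33 = 24.75
  Productivity 46 × 0.17 = 7.82
  Reliability 65 × 0.09 = 5.85
Sum = 73.05
73.05 is ≥ 71 and < 74 → C-

C-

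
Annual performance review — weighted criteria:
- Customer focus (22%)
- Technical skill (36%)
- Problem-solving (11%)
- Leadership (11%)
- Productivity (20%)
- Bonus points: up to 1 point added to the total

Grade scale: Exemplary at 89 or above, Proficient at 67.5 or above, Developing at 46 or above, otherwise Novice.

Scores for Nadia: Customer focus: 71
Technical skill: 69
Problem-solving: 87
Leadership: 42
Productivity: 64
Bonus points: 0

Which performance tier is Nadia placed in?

Developing

Weighted total:
  Customer focus 71 × 0.22 = 15.62
  Technical skill 69 × 0.36 = 24.84
  Problem-solving 87 × 0.11 = 9.57
  Leadership 42 × 0.11 = 4.62
  Productivity 64 × 0.2 = 12.8
Sum = 67.45
Bonus points: 67.45 + 0 = 67.45
67.45 is ≥ 46 and < 67.5 → Developing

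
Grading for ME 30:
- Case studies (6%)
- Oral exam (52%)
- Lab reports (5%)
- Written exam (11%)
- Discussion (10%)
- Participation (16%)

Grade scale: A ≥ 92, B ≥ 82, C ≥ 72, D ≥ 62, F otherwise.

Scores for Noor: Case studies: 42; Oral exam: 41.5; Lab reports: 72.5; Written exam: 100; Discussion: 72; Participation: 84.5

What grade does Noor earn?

Weighted total:
  Case studies 42 × 0.06 = 2.52
  Oral exam 41.5 × 0.52 = 21.58
  Lab reports 72.5 × 0.05 = 3.625
  Written exam 100 × 0.11 = 11
  Discussion 72 × 0.1 = 7.2
  Participation 84.5 × 0.16 = 13.52
Sum = 59.445
59.445 < 62 → F

F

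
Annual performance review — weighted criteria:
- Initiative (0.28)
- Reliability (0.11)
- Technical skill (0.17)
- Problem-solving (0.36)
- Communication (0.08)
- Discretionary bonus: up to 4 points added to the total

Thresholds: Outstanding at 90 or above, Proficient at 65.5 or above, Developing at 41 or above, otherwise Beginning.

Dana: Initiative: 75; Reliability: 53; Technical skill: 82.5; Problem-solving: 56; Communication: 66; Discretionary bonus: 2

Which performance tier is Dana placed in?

Proficient

Weighted total:
  Initiative 75 × 0.28 = 21
  Reliability 53 × 0.11 = 5.83
  Technical skill 82.5 × 0.17 = 14.025
  Problem-solving 56 × 0.36 = 20.16
  Communication 66 × 0.08 = 5.28
Sum = 66.295
Discretionary bonus: 66.295 + 2 = 68.295
68.295 is ≥ 65.5 and < 90 → Proficient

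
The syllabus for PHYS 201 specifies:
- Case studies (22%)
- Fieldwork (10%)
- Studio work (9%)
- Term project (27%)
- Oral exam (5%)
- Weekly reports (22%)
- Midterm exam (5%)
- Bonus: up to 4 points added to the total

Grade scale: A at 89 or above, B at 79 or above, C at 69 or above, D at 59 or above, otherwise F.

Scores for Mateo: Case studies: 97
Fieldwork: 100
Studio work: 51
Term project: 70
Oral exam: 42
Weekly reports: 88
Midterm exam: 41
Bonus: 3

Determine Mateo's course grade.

Weighted total:
  Case studies 97 × 0.22 = 21.34
  Fieldwork 100 × 0.1 = 10
  Studio work 51 × 0.09 = 4.59
  Term project 70 × 0.27 = 18.9
  Oral exam 42 × 0.05 = 2.1
  Weekly reports 88 × 0.22 = 19.36
  Midterm exam 41 × 0.05 = 2.05
Sum = 78.34
Bonus: 78.34 + 3 = 81.34
81.34 is ≥ 79 and < 89 → B

B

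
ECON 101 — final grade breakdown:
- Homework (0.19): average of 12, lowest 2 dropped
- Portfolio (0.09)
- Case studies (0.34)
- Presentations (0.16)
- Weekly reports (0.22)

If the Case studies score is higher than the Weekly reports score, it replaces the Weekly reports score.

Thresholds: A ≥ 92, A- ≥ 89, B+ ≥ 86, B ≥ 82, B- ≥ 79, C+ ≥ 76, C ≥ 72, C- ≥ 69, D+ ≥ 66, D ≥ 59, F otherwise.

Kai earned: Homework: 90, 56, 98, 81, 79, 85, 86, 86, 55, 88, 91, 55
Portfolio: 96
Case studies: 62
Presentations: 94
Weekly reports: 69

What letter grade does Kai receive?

Homework: drop 55, 55 → average of remaining 10 = 840/10 = 84
Case studies (62) ≤ Weekly reports (69), so Weekly reports stays at 69.
Weighted total:
  Homework 84 × 0.19 = 15.96
  Portfolio 96 × 0.09 = 8.64
  Case studies 62 × 0.34 = 21.08
  Presentations 94 × 0.16 = 15.04
  Weekly reports 69 × 0.22 = 15.18
Sum = 75.9
75.9 is ≥ 72 and < 76 → C

C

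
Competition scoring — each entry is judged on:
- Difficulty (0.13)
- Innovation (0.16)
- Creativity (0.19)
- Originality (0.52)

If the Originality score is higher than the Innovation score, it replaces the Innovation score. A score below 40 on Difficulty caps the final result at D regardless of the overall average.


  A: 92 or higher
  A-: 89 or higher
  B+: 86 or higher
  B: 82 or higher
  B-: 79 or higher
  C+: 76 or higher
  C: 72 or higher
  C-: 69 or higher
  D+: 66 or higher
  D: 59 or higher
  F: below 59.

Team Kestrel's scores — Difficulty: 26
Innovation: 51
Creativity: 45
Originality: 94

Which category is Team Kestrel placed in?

Originality (94) > Innovation (51), so Innovation counts as 94.
Difficulty score 26 < 40: minimum not met.
Weighted total:
  Difficulty 26 × 0.13 = 3.38
  Innovation 94 × 0.16 = 15.04
  Creativity 45 × 0.19 = 8.55
  Originality 94 × 0.52 = 48.88
Sum = 75.85
75.85 would be C; cap at D applies → D.

D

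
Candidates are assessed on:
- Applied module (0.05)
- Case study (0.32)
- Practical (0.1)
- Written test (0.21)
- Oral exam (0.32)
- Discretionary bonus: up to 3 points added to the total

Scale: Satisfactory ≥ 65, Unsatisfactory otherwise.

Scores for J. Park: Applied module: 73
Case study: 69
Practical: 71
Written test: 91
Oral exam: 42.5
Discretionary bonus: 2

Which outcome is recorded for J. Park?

Weighted total:
  Applied module 73 × 0.05 = 3.65
  Case study 69 × 0.32 = 22.08
  Practical 71 × 0.1 = 7.1
  Written test 91 × 0.21 = 19.11
  Oral exam 42.5 × 0.32 = 13.6
Sum = 65.54
Discretionary bonus: 65.54 + 2 = 67.54
67.54 ≥ 65 → Satisfactory

Satisfactory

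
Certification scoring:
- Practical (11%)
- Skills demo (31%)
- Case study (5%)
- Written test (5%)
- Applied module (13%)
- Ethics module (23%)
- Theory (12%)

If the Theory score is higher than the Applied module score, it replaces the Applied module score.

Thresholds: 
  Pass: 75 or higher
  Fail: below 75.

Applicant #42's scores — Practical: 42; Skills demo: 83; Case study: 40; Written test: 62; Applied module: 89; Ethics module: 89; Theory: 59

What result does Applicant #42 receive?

Theory (59) ≤ Applied module (89), so Applied module stays at 89.
Weighted total:
  Practical 42 × 0.11 = 4.62
  Skills demo 83 × 0.31 = 25.73
  Case study 40 × 0.05 = 2
  Written test 62 × 0.05 = 3.1
  Applied module 89 × 0.13 = 11.57
  Ethics module 89 × 0.23 = 20.47
  Theory 59 × 0.12 = 7.08
Sum = 74.57
74.57 < 75 → Fail

Fail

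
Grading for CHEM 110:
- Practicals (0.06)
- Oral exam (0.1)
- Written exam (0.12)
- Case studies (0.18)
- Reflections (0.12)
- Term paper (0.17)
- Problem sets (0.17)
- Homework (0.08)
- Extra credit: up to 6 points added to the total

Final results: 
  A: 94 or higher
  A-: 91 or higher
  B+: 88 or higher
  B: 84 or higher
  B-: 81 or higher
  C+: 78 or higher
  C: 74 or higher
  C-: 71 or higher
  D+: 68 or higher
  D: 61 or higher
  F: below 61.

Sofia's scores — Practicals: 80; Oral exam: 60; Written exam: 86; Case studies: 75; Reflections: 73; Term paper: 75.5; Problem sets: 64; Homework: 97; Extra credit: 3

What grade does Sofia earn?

C

Weighted total:
  Practicals 80 × 0.06 = 4.8
  Oral exam 60 × 0.1 = 6
  Written exam 86 × 0.12 = 10.32
  Case studies 75 × 0.18 = 13.5
  Reflections 73 × 0.12 = 8.76
  Term paper 75.5 × 0.17 = 12.835
  Problem sets 64 × 0.17 = 10.88
  Homework 97 × 0.08 = 7.76
Sum = 74.855
Extra credit: 74.855 + 3 = 77.855
77.855 is ≥ 74 and < 78 → C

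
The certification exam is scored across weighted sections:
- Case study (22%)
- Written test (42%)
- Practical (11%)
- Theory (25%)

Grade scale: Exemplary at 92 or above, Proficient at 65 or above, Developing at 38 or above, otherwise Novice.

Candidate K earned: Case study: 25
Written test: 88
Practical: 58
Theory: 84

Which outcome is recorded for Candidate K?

Weighted total:
  Case study 25 × 0.22 = 5.5
  Written test 88 × 0.42 = 36.96
  Practical 58 × 0.11 = 6.38
  Theory 84 × 0.25 = 21
Sum = 69.84
69.84 is ≥ 65 and < 92 → Proficient

Proficient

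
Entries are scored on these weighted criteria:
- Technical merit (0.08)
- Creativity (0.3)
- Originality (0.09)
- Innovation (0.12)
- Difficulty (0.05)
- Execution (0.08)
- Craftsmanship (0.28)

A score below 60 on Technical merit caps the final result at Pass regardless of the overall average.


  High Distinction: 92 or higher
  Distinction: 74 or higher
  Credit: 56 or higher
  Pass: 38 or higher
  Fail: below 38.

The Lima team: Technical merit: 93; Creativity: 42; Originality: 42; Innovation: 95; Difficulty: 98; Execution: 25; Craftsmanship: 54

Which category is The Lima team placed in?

Credit

Technical merit score 93 ≥ 60: minimum met.
Weighted total:
  Technical merit 93 × 0.08 = 7.44
  Creativity 42 × 0.3 = 12.6
  Originality 42 × 0.09 = 3.78
  Innovation 95 × 0.12 = 11.4
  Difficulty 98 × 0.05 = 4.9
  Execution 25 × 0.08 = 2
  Craftsmanship 54 × 0.28 = 15.12
Sum = 57.24
57.24 is ≥ 56 and < 74 → Credit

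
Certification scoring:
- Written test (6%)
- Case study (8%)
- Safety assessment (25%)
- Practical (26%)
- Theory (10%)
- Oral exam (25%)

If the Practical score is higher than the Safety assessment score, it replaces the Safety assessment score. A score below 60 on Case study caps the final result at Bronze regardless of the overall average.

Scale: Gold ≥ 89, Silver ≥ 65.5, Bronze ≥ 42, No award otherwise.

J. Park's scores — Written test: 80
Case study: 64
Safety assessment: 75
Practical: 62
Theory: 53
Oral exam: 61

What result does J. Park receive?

Practical (62) ≤ Safety assessment (75), so Safety assessment stays at 75.
Case study score 64 ≥ 60: minimum met.
Weighted total:
  Written test 80 × 0.06 = 4.8
  Case study 64 × 0.08 = 5.12
  Safety assessment 75 × 0.25 = 18.75
  Practical 62 × 0.26 = 16.12
  Theory 53 × 0.1 = 5.3
  Oral exam 61 × 0.25 = 15.25
Sum = 65.34
65.34 is ≥ 42 and < 65.5 → Bronze

Bronze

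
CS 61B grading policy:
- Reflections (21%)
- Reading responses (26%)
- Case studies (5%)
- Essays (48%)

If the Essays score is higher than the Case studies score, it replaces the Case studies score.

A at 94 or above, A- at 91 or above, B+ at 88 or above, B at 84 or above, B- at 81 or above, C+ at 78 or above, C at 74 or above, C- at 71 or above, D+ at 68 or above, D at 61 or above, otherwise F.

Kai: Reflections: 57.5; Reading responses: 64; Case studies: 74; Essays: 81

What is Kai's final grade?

Essays (81) > Case studies (74), so Case studies counts as 81.
Weighted total:
  Reflections 57.5 × 0.21 = 12.075
  Reading responses 64 × 0.26 = 16.64
  Case studies 81 × 0.05 = 4.05
  Essays 81 × 0.48 = 38.88
Sum = 71.645
71.645 is ≥ 71 and < 74 → C-

C-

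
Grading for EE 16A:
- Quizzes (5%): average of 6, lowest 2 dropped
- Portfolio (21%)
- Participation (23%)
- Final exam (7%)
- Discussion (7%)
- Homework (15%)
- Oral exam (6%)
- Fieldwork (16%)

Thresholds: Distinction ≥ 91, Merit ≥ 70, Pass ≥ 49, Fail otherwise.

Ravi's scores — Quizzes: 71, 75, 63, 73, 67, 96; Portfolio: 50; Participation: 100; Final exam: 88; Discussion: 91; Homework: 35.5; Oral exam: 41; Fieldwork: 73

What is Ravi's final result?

Quizzes: drop 63, 67 → average of remaining 4 = 315/4 = 78.75
Weighted total:
  Quizzes 78.75 × 0.05 = 3.9375
  Portfolio 50 × 0.21 = 10.5
  Participation 100 × 0.23 = 23
  Final exam 88 × 0.07 = 6.16
  Discussion 91 × 0.07 = 6.37
  Homework 35.5 × 0.15 = 5.325
  Oral exam 41 × 0.06 = 2.46
  Fieldwork 73 × 0.16 = 11.68
Sum = 69.4325
69.4325 is ≥ 49 and < 70 → Pass

Pass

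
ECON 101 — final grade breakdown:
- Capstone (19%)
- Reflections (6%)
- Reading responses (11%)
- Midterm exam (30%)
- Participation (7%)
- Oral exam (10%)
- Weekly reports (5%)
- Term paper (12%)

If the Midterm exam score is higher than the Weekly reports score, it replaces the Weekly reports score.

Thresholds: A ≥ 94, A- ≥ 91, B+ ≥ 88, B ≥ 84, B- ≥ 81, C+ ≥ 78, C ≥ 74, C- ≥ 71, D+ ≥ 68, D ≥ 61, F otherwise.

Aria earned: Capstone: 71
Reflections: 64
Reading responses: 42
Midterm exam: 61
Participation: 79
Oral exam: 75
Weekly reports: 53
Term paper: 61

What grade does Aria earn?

D

Midterm exam (61) > Weekly reports (53), so Weekly reports counts as 61.
Weighted total:
  Capstone 71 × 0.19 = 13.49
  Reflections 64 × 0.06 = 3.84
  Reading responses 42 × 0.11 = 4.62
  Midterm exam 61 × 0.3 = 18.3
  Participation 79 × 0.07 = 5.53
  Oral exam 75 × 0.1 = 7.5
  Weekly reports 61 × 0.05 = 3.05
  Term paper 61 × 0.12 = 7.32
Sum = 63.65
63.65 is ≥ 61 and < 68 → D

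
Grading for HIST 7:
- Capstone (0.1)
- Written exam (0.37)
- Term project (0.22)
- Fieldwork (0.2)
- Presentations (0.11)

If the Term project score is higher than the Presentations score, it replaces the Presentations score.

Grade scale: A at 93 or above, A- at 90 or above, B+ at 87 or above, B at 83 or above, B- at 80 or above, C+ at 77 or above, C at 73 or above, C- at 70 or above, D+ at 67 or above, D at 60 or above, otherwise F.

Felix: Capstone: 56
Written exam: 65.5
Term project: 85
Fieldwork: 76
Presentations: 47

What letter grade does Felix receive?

C

Term project (85) > Presentations (47), so Presentations counts as 85.
Weighted total:
  Capstone 56 × 0.1 = 5.6
  Written exam 65.5 × 0.37 = 24.235
  Term project 85 × 0.22 = 18.7
  Fieldwork 76 × 0.2 = 15.2
  Presentations 85 × 0.11 = 9.35
Sum = 73.085
73.085 is ≥ 73 and < 77 → C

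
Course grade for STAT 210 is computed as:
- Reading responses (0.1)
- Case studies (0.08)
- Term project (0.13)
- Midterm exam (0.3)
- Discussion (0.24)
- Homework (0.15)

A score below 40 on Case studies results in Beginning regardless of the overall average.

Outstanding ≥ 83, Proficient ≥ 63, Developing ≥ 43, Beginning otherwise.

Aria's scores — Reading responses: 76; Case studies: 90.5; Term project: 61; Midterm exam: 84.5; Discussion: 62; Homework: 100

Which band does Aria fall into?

Proficient

Case studies score 90.5 ≥ 40: minimum met.
Weighted total:
  Reading responses 76 × 0.1 = 7.6
  Case studies 90.5 × 0.08 = 7.24
  Term project 61 × 0.13 = 7.93
  Midterm exam 84.5 × 0.3 = 25.35
  Discussion 62 × 0.24 = 14.88
  Homework 100 × 0.15 = 15
Sum = 78
78 is ≥ 63 and < 83 → Proficient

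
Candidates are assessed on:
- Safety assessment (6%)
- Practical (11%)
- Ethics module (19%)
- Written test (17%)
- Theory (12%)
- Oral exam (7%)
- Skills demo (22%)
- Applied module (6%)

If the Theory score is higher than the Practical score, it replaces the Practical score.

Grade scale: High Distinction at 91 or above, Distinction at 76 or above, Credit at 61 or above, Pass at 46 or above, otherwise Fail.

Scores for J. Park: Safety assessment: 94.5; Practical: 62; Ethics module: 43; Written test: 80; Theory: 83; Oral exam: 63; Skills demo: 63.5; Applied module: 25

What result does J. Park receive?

Theory (83) > Practical (62), so Practical counts as 83.
Weighted total:
  Safety assessment 94.5 × 0.06 = 5.67
  Practical 83 × 0.11 = 9.13
  Ethics module 43 × 0.19 = 8.17
  Written test 80 × 0.17 = 13.6
  Theory 83 × 0.12 = 9.96
  Oral exam 63 × 0.07 = 4.41
  Skills demo 63.5 × 0.22 = 13.97
  Applied module 25 × 0.06 = 1.5
Sum = 66.41
66.41 is ≥ 61 and < 76 → Credit

Credit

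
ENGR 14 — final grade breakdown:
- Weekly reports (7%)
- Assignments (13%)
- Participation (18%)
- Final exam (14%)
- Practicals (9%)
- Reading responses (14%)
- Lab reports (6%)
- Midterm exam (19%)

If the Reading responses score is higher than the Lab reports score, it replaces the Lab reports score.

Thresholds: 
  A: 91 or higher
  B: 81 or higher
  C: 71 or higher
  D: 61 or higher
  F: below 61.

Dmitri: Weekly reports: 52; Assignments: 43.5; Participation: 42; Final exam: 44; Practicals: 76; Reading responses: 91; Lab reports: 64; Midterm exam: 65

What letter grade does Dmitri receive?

F

Reading responses (91) > Lab reports (64), so Lab reports counts as 91.
Weighted total:
  Weekly reports 52 × 0.07 = 3.64
  Assignments 43.5 × 0.13 = 5.655
  Participation 42 × 0.18 = 7.56
  Final exam 44 × 0.14 = 6.16
  Practicals 76 × 0.09 = 6.84
  Reading responses 91 × 0.14 = 12.74
  Lab reports 91 × 0.06 = 5.46
  Midterm exam 65 × 0.19 = 12.35
Sum = 60.405
60.405 < 61 → F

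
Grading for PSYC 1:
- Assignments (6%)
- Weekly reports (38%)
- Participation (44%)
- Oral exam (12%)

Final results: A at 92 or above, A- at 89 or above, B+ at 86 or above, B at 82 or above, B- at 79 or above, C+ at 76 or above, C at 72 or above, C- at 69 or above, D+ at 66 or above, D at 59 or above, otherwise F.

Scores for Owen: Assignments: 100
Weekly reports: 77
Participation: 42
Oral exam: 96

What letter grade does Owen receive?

D

Weighted total:
  Assignments 100 × 0.06 = 6
  Weekly reports 77 × 0.38 = 29.26
  Participation 42 × 0.44 = 18.48
  Oral exam 96 × 0.12 = 11.52
Sum = 65.26
65.26 is ≥ 59 and < 66 → D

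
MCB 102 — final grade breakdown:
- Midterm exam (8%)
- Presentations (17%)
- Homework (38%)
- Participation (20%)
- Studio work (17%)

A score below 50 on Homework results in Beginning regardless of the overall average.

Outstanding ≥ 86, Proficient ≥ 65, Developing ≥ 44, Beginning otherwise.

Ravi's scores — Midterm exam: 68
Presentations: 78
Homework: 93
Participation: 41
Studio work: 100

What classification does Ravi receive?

Proficient

Homework score 93 ≥ 50: minimum met.
Weighted total:
  Midterm exam 68 × 0.08 = 5.44
  Presentations 78 × 0.17 = 13.26
  Homework 93 × 0.38 = 35.34
  Participation 41 × 0.2 = 8.2
  Studio work 100 × 0.17 = 17
Sum = 79.24
79.24 is ≥ 65 and < 86 → Proficient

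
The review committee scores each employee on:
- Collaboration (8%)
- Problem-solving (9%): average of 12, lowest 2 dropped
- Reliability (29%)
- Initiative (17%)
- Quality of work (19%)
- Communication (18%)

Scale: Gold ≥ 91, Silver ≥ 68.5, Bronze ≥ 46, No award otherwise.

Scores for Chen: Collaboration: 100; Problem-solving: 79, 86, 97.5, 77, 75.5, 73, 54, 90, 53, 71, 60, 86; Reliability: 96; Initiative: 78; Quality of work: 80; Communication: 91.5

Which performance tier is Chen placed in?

Silver

Problem-solving: drop 53, 54 → average of remaining 10 = 795/10 = 79.5
Weighted total:
  Collaboration 100 × 0.08 = 8
  Problem-solving 79.5 × 0.09 = 7.155
  Reliability 96 × 0.29 = 27.84
  Initiative 78 × 0.17 = 13.26
  Quality of work 80 × 0.19 = 15.2
  Communication 91.5 × 0.18 = 16.47
Sum = 87.925
87.925 is ≥ 68.5 and < 91 → Silver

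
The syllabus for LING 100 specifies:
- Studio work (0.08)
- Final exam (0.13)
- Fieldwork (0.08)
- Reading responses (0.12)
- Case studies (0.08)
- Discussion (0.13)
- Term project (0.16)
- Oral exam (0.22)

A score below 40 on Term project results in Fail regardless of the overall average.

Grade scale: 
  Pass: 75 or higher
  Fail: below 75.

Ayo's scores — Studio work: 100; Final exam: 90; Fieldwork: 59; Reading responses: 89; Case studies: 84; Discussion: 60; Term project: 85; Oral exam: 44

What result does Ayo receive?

Fail

Term project score 85 ≥ 40: minimum met.
Weighted total:
  Studio work 100 × 0.08 = 8
  Final exam 90 × 0.13 = 11.7
  Fieldwork 59 × 0.08 = 4.72
  Reading responses 89 × 0.12 = 10.68
  Case studies 84 × 0.08 = 6.72
  Discussion 60 × 0.13 = 7.8
  Term project 85 × 0.16 = 13.6
  Oral exam 44 × 0.22 = 9.68
Sum = 72.9
72.9 < 75 → Fail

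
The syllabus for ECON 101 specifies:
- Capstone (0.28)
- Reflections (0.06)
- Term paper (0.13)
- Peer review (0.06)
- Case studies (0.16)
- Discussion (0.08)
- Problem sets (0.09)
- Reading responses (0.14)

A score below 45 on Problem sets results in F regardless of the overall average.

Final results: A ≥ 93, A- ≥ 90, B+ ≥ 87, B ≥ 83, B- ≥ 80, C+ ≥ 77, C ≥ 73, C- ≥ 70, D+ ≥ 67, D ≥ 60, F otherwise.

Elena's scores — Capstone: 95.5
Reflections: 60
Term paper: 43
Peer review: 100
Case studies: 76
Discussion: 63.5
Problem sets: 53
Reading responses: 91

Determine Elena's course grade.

C

Problem sets score 53 ≥ 45: minimum met.
Weighted total:
  Capstone 95.5 × 0.28 = 26.74
  Reflections 60 × 0.06 = 3.6
  Term paper 43 × 0.13 = 5.59
  Peer review 100 × 0.06 = 6
  Case studies 76 × 0.16 = 12.16
  Discussion 63.5 × 0.08 = 5.08
  Problem sets 53 × 0.09 = 4.77
  Reading responses 91 × 0.14 = 12.74
Sum = 76.68
76.68 is ≥ 73 and < 77 → C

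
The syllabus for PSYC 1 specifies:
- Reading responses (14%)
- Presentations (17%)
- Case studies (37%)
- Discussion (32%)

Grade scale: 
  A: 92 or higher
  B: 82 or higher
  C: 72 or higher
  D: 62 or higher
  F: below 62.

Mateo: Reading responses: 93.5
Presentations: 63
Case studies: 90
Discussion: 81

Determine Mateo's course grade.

Weighted total:
  Reading responses 93.5 × 0.14 = 13.09
  Presentations 63 × 0.17 = 10.71
  Case studies 90 × 0.37 = 33.3
  Discussion 81 × 0.32 = 25.92
Sum = 83.02
83.02 is ≥ 82 and < 92 → B

B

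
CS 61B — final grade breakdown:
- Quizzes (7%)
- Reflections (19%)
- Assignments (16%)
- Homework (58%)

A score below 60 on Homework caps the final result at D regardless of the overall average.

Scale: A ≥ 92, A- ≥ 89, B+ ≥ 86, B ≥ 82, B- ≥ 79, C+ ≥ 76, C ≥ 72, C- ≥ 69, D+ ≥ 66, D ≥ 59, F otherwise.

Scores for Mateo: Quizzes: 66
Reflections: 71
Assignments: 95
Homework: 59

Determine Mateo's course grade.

Homework score 59 < 60: minimum not met.
Weighted total:
  Quizzes 66 × 0.07 = 4.62
  Reflections 71 × 0.19 = 13.49
  Assignments 95 × 0.16 = 15.2
  Homework 59 × 0.58 = 34.22
Sum = 67.53
67.53 would be D+; cap at D applies → D.

D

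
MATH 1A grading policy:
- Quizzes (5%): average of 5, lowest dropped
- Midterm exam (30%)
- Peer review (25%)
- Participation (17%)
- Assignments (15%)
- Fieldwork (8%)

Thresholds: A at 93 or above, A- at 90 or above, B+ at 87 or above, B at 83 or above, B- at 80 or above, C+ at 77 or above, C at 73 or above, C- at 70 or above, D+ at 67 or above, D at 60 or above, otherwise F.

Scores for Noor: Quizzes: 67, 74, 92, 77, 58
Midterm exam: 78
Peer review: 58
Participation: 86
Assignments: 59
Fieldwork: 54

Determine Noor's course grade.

D+

Quizzes: drop 58 → average of remaining 4 = 310/4 = 77.5
Weighted total:
  Quizzes 77.5 × 0.05 = 3.875
  Midterm exam 78 × 0.3 = 23.4
  Peer review 58 × 0.25 = 14.5
  Participation 86 × 0.17 = 14.62
  Assignments 59 × 0.15 = 8.85
  Fieldwork 54 × 0.08 = 4.32
Sum = 69.565
69.565 is ≥ 67 and < 70 → D+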